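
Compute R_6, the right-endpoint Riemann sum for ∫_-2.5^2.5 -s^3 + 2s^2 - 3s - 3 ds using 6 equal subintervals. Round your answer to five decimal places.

Δs = (2.5 − (-2.5))/6 = 5/6.
Right endpoints: -5/3, -5/6, 0, 5/6, 5/3, 2.5.
f(-5/3) = 329/27, f(-5/6) = 317/216, f(0) = -3, f(5/6) = -1013/216, f(5/3) = -191/27, f(2.5) = -13.625.
Sum = Δs · [f(-5/3) + f(-5/6) + f(0) + ...].
Sum ≈ -12.28009.

-12.28009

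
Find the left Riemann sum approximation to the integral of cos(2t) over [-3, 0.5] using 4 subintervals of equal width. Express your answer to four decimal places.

0.3890

Δt = (0.5 − (-3))/4 = 0.875.
Left endpoints: -3, -2.125, -1.25, -0.375.
f(-3) ≈ 0.9602, f(-2.125) ≈ -0.4461, f(-1.25) ≈ -0.8011, f(-0.375) ≈ 0.7317.
Sum = Δt · [f(-3) + f(-2.125) + f(-1.25) + f(-0.375)].
Sum ≈ 0.3890.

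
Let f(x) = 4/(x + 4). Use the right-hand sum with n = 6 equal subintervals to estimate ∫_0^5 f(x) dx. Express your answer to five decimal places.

Δx = (5 − 0)/6 = 5/6.
Right endpoints: 5/6, 5/3, 2.5, 10/3, 25/6, 5.
f(5/6) = 24/29, f(5/3) = 12/17, f(2.5) = 8/13, f(10/3) = 6/11, f(25/6) = 24/49, f(5) = 4/9.
Sum = Δx · [f(5/6) + f(5/3) + f(2.5) + ...].
Sum ≈ 3.02379.

3.02379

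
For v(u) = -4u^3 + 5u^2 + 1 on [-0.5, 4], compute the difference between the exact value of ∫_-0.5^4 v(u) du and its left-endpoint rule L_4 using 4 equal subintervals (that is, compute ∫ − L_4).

Exact integral: ∫_-0.5^4 v(u) du = -144.5625.
L_4 = -59.765625.
Error = -144.5625 − (-59.765625) = -84.796875.

-84.796875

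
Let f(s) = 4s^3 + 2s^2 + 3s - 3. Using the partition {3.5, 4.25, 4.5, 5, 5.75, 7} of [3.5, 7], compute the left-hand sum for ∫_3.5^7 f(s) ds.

Subinterval widths: 0.75, 0.25, 0.5, 0.75, 1.25.
Left endpoints: 3.5, 4.25, 4.5, 5, 5.75.
f(3.5) = 203.5, f(4.25) = 352.9375, f(4.5) = 415.5, f(5) = 562, f(5.75) = 840.8125.
Sum = Σ Δs_i · f(s_i).
Sum = 1921.125.

1921.125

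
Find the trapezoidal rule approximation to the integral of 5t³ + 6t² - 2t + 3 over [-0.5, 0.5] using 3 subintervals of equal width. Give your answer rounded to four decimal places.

3.6111

Δt = (0.5 − (-0.5))/3 = 1/3.
f(-0.5) = 4.875, f(-1/6) = 751/216, f(1/6) = 617/216, f(0.5) = 4.125.
T_3 = (Δt/2)·[f(t_0) + 2f(t_1) + 2f(t_2) + f(t_3)].
Sum ≈ 3.6111.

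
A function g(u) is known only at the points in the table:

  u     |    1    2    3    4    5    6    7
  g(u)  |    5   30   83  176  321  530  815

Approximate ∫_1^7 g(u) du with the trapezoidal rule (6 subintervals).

Δu = 1.
T_6 = (1/2)·[5 + 2·30 + 2·83 + 2·176 + 2·321 + 2·530 + 815] = 1550.

1550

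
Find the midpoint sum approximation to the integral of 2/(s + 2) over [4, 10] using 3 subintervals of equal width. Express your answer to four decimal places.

Δs = (10 − 4)/3 = 2.
Midpoints: 5, 7, 9.
f(5) = 2/7, f(7) = 2/9, f(9) = 2/11.
Sum = Δs · [f(5) + f(7) + f(9)].
Sum ≈ 1.3795.

1.3795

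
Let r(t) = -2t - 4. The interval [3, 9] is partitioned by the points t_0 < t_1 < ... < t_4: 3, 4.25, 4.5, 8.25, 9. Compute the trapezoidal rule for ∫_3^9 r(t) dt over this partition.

-96

Subinterval widths: 1.25, 0.25, 3.75, 0.75.
r(3) = -10, r(4.25) = -12.5, r(4.5) = -13, r(8.25) = -20.5, r(9) = -22.
On each subinterval the trapezoid contributes (Δt_i/2)·[r(t_{i-1}) + r(t_i)].
Sum = -96.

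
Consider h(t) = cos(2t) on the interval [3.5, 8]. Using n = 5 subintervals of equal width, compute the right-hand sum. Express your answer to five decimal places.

-1.10762

Δt = (8 − 3.5)/5 = 0.9.
Right endpoints: 4.4, 5.3, 6.2, 7.1, 8.
h(4.4) ≈ -0.81109, h(5.3) ≈ -0.38534, h(6.2) ≈ 0.98619, h(7.1) ≈ -0.06279, h(8) ≈ -0.95766.
Sum = Δt · [h(4.4) + h(5.3) + h(6.2) + h(7.1) + h(8)].
Sum ≈ -1.10762.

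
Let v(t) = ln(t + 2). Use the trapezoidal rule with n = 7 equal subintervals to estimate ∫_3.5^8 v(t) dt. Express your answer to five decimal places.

9.14692

Δt = (8 − 3.5)/7 = 9/14.
v(3.5) ≈ 1.70475, v(29/7) ≈ 1.81529, v(67/14) ≈ 1.91482, v(38/7) ≈ 2.00533, v(85/14) ≈ 2.08833, v(47/7) ≈ 2.16496, v(103/14) ≈ 2.23614, v(8) ≈ 2.30259.
T_7 = (Δt/2)·[v(t_0) + 2v(t_1) + ... + 2v(t_{6}) + v(t_7)].
Sum ≈ 9.14692.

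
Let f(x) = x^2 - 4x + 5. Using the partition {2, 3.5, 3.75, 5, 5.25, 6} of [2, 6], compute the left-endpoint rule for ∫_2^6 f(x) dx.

18.5625

Subinterval widths: 1.5, 0.25, 1.25, 0.25, 0.75.
Left endpoints: 2, 3.5, 3.75, 5, 5.25.
f(2) = 1, f(3.5) = 3.25, f(3.75) = 4.0625, f(5) = 10, f(5.25) = 11.5625.
Sum = Σ Δx_i · f(x_i).
Sum = 18.5625.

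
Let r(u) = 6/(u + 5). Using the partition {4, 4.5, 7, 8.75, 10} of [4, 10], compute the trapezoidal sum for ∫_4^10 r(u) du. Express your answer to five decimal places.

3.08108

Subinterval widths: 0.5, 2.5, 1.75, 1.25.
r(4) = 2/3, r(4.5) = 12/19, r(7) = 0.5, r(8.75) = 24/55, r(10) = 0.4.
On each subinterval the trapezoid contributes (Δu_i/2)·[r(u_{i-1}) + r(u_i)].
Sum ≈ 3.08108.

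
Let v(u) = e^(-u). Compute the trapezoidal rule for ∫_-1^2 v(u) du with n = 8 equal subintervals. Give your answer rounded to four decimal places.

Δu = (2 − (-1))/8 = 0.375.
v(-1) ≈ 2.7183, v(-0.625) ≈ 1.8682, v(-0.25) ≈ 1.2840, v(0.125) ≈ 0.8825, v(0.5) ≈ 0.6065, v(0.875) ≈ 0.4169, v(1.25) ≈ 0.2865, v(1.625) ≈ 0.1969, v(2) ≈ 0.1353.
T_8 = (Δu/2)·[v(u_0) + 2v(u_1) + ... + 2v(u_{7}) + v(u_8)].
Sum ≈ 2.6131.

2.6131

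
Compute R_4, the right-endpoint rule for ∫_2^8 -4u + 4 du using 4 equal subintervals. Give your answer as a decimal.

-114

Δu = (8 − 2)/4 = 1.5.
Right endpoints: 3.5, 5, 6.5, 8.
f(3.5) = -10, f(5) = -16, f(6.5) = -22, f(8) = -28.
Sum = Δu · [f(3.5) + f(5) + f(6.5) + f(8)].
Sum = -114.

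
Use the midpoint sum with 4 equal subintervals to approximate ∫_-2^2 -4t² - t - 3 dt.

-32

Δt = (2 − (-2))/4 = 1.
Midpoints: -1.5, -0.5, 0.5, 1.5.
f(-1.5) = -10.5, f(-0.5) = -3.5, f(0.5) = -4.5, f(1.5) = -13.5.
Sum = Δt · [f(-1.5) + f(-0.5) + f(0.5) + f(1.5)].
Sum = -32.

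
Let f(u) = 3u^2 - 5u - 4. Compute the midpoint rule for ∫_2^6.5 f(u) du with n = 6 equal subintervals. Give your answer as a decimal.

152.3671875

Δu = (6.5 − 2)/6 = 0.75.
Midpoints: 2.375, 3.125, 3.875, 4.625, 5.375, 6.125.
f(2.375) = 1.046875, f(3.125) = 9.671875, f(3.875) = 21.671875, f(4.625) = 37.046875, f(5.375) = 55.796875, f(6.125) = 77.921875.
Sum = Δu · [f(2.375) + f(3.125) + f(3.875) + ...].
Sum = 152.3671875.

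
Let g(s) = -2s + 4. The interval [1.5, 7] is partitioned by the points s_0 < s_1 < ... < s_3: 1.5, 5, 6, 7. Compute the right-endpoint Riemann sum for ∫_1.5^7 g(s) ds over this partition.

Subinterval widths: 3.5, 1, 1.
Right endpoints: 5, 6, 7.
g(5) = -6, g(6) = -8, g(7) = -10.
Sum = Σ Δs_i · g(s_i).
Sum = -39.

-39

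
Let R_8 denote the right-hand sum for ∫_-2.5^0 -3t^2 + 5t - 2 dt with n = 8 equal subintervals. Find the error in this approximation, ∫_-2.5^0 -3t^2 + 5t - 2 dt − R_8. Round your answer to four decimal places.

Exact integral: ∫_-2.5^0 f(t) dt = -36.25.
R_8 ≈ -31.489258.
Error ≈ -36.25 − (-31.489258) ≈ -4.7607.

-4.7607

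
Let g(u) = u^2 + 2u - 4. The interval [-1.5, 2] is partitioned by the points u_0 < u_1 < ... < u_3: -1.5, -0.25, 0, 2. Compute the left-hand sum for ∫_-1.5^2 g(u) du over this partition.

-15.046875

Subinterval widths: 1.25, 0.25, 2.
Left endpoints: -1.5, -0.25, 0.
g(-1.5) = -4.75, g(-0.25) = -4.4375, g(0) = -4.
Sum = Σ Δu_i · g(u_i).
Sum = -15.046875.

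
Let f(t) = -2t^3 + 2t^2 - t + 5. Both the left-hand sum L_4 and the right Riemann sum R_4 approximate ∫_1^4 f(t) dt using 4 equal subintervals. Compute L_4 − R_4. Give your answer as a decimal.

74.25

L_4 = -44.53125.
R_4 = -118.78125.
L_4 − R_4 = 74.25.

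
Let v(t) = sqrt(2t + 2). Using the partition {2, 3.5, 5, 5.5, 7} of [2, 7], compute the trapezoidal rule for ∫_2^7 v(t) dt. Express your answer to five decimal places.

16.40677

Subinterval widths: 1.5, 1.5, 0.5, 1.5.
v(2) ≈ 2.44949, v(3.5) ≈ 3.00000, v(5) ≈ 3.46410, v(5.5) ≈ 3.60555, v(7) ≈ 4.00000.
On each subinterval the trapezoid contributes (Δt_i/2)·[v(t_{i-1}) + v(t_i)].
Sum ≈ 16.40677.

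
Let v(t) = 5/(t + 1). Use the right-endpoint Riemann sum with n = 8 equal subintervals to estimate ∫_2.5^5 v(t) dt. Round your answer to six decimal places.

2.604166

Δt = (5 − 2.5)/8 = 0.3125.
Right endpoints: 2.8125, 3.125, 3.4375, 3.75, 4.0625, 4.375, 4.6875, 5.
v(2.8125) = 80/61, v(3.125) = 40/33, v(3.4375) = 80/71, v(3.75) = 20/19, v(4.0625) = 80/81, v(4.375) = 40/43, v(4.6875) = 80/91, v(5) = 5/6.
Sum = Δt · [v(2.8125) + v(3.125) + v(3.4375) + ...].
Sum ≈ 2.604166.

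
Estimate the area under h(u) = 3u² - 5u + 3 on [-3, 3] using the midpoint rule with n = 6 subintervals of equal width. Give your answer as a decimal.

70.5

Δu = (3 − (-3))/6 = 1.
Midpoints: -2.5, -1.5, -0.5, 0.5, 1.5, 2.5.
h(-2.5) = 34.25, h(-1.5) = 17.25, h(-0.5) = 6.25, h(0.5) = 1.25, h(1.5) = 2.25, h(2.5) = 9.25.
Sum = Δu · [h(-2.5) + h(-1.5) + h(-0.5) + ...].
Sum = 70.5.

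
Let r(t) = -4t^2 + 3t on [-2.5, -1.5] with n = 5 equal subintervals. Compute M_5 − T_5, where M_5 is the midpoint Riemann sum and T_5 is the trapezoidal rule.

0.04

M_5 = -22.32.
T_5 = -22.36.
M_5 − T_5 = 0.04.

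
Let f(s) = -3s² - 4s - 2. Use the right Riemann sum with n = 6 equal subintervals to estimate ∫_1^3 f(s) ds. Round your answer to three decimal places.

-51.444

Δs = (3 − 1)/6 = 1/3.
Right endpoints: 4/3, 5/3, 2, 7/3, 8/3, 3.
f(4/3) = -38/3, f(5/3) = -17, f(2) = -22, f(7/3) = -83/3, f(8/3) = -34, f(3) = -41.
Sum = Δs · [f(4/3) + f(5/3) + f(2) + ...].
Sum ≈ -51.444.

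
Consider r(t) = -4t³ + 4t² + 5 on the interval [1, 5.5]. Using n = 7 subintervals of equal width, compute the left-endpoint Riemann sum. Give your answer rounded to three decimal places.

Δt = (5.5 − 1)/7 = 9/14.
Left endpoints: 1, 23/14, 16/7, 41/14, 25/7, 59/14, 34/7.
r(1) = 5, r(23/14) = -1331/686, r(16/7) = -7501/343, r(41/14) = -41957/686, r(25/7) = -43285/343, r(59/14) = -153215/686, r(34/7) = -123133/343.
Sum = Δt · [r(1) + r(23/14) + r(16/7) + ...].
Sum ≈ -506.893.

-506.893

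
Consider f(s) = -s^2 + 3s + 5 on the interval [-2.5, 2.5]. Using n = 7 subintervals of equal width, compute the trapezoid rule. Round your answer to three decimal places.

14.158

Δs = (2.5 − (-2.5))/7 = 5/7.
f(-2.5) = -8.75, f(-25/14) = -695/196, f(-15/14) = 125/196, f(-5/14) = 745/196, f(5/14) = 1165/196, f(15/14) = 1385/196, f(25/14) = 1405/196, f(2.5) = 6.25.
T_7 = (Δs/2)·[f(s_0) + 2f(s_1) + ... + 2f(s_{6}) + f(s_7)].
Sum ≈ 14.158.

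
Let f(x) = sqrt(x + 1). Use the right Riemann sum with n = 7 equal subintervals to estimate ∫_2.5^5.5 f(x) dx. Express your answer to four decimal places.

6.8270

Δx = (5.5 − 2.5)/7 = 3/7.
Right endpoints: 41/14, 47/14, 53/14, 59/14, 65/14, 71/14, 5.5.
f(41/14) ≈ 1.9821, f(47/14) ≈ 2.0874, f(53/14) ≈ 2.1876, f(59/14) ≈ 2.2835, f(65/14) ≈ 2.3755, f(71/14) ≈ 2.4640, f(5.5) ≈ 2.5495.
Sum = Δx · [f(41/14) + f(47/14) + f(53/14) + ...].
Sum ≈ 6.8270.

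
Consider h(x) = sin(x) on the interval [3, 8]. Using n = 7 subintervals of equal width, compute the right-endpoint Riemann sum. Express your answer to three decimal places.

Δx = (8 − 3)/7 = 5/7.
Right endpoints: 26/7, 31/7, 36/7, 41/7, 46/7, 51/7, 8.
h(26/7) ≈ -0.542, h(31/7) ≈ -0.960, h(36/7) ≈ -0.909, h(41/7) ≈ -0.413, h(46/7) ≈ 0.284, h(51/7) ≈ 0.843, h(8) ≈ 0.989.
Sum = Δx · [h(26/7) + h(31/7) + h(36/7) + ...].
Sum ≈ -0.505.

-0.505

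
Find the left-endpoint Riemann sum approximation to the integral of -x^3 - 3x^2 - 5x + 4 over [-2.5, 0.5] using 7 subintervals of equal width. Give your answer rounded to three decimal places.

23.732

Δx = (0.5 − (-2.5))/7 = 3/7.
Left endpoints: -2.5, -29/14, -23/14, -17/14, -11/14, -5/14, 1/14.
f(-2.5) = 13.375, f(-29/14) = 28463/2744, f(-23/14) = 23465/2744, f(-17/14) = 20411/2744, f(-11/14) = 18005/2744, f(-5/14) = 14951/2744, f(1/14) = 9953/2744.
Sum = Δx · [f(-2.5) + f(-29/14) + f(-23/14) + ...].
Sum ≈ 23.732.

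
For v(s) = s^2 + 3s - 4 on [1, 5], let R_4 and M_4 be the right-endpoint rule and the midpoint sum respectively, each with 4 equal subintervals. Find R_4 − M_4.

R_4 = 80.
M_4 = 61.
R_4 − M_4 = 19.

19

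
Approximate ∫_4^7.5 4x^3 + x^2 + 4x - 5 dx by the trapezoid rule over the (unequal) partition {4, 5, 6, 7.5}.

Subinterval widths: 1, 1, 1.5.
f(4) = 283, f(5) = 540, f(6) = 919, f(7.5) = 1768.75.
On each subinterval the trapezoid contributes (Δx_i/2)·[f(x_{i-1}) + f(x_i)].
Sum = 3156.8125.

3156.8125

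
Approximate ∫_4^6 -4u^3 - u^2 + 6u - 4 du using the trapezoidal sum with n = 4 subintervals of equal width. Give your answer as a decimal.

Δu = (6 − 4)/4 = 0.5.
f(4) = -252, f(4.5) = -361.75, f(5) = -499, f(5.5) = -666.75, f(6) = -868.
T_4 = (Δu/2)·[f(u_0) + 2f(u_1) + 2f(u_2) + 2f(u_3) + f(u_4)].
Sum = -1043.75.

-1043.75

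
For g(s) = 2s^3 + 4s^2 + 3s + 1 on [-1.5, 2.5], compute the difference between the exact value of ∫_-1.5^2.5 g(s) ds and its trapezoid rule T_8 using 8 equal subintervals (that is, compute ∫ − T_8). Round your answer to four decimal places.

-1.1667

Exact integral: ∫_-1.5^2.5 g(s) ds ≈ 52.333333.
T_8 = 53.5.
Error ≈ 52.333333 − 53.5 ≈ -1.1667.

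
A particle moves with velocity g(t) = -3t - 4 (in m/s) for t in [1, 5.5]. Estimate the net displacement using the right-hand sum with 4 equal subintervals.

-69.46875

Δt = (5.5 − 1)/4 = 1.125.
Right endpoints: 2.125, 3.25, 4.375, 5.5.
g(2.125) = -10.375, g(3.25) = -13.75, g(4.375) = -17.125, g(5.5) = -20.5.
Sum = Δt · [g(2.125) + g(3.25) + g(4.375) + g(5.5)].
Sum = -69.46875.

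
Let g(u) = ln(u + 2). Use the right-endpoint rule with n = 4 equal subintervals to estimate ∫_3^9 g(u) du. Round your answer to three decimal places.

Δu = (9 − 3)/4 = 1.5.
Right endpoints: 4.5, 6, 7.5, 9.
g(4.5) ≈ 1.872, g(6) ≈ 2.079, g(7.5) ≈ 2.251, g(9) ≈ 2.398.
Sum = Δu · [g(4.5) + g(6) + g(7.5) + g(9)].
Sum ≈ 12.901.

12.901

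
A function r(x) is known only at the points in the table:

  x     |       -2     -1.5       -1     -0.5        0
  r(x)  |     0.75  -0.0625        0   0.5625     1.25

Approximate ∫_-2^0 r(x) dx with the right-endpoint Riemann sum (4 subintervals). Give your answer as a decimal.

0.875

Δx = 0.5.
Sum = 0.5·[(-0.0625) + 0 + 0.5625 + 1.25] = 0.875.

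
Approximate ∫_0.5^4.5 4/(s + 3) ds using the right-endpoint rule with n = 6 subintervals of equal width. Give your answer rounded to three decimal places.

Δs = (4.5 − 0.5)/6 = 2/3.
Right endpoints: 7/6, 11/6, 2.5, 19/6, 23/6, 4.5.
f(7/6) = 0.96, f(11/6) = 24/29, f(2.5) = 8/11, f(19/6) = 24/37, f(23/6) = 24/41, f(4.5) = 8/15.
Sum = Δs · [f(7/6) + f(11/6) + f(2.5) + ...].
Sum ≈ 2.855.

2.855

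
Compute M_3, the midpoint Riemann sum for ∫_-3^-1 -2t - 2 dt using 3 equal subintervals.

Δt = (-1 − (-3))/3 = 2/3.
Midpoints: -8/3, -2, -4/3.
f(-8/3) = 10/3, f(-2) = 2, f(-4/3) = 2/3.
Sum = Δt · [f(-8/3) + f(-2) + f(-4/3)].
Sum = 4.

4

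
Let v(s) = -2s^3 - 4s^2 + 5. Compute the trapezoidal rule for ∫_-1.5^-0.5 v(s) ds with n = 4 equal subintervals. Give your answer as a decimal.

Δs = (-0.5 − (-1.5))/4 = 0.25.
v(-1.5) = 2.75, v(-1.25) = 2.65625, v(-1) = 3, v(-0.75) = 3.59375, v(-0.5) = 4.25.
T_4 = (Δs/2)·[v(s_0) + 2v(s_1) + 2v(s_2) + 2v(s_3) + v(s_4)].
Sum = 3.1875.

3.1875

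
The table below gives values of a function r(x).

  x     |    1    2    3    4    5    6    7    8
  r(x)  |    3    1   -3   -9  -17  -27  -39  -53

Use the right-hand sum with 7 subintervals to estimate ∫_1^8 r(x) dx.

Δx = 1.
Sum = 1·[1 + (-3) + (-9) + (-17) + (-27) + (-39) + (-53)] = -147.

-147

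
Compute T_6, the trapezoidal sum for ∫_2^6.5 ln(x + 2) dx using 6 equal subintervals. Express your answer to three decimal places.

Δx = (6.5 − 2)/6 = 0.75.
f(2) ≈ 1.386, f(2.75) ≈ 1.558, f(3.5) ≈ 1.705, f(4.25) ≈ 1.833, f(5) ≈ 1.946, f(5.75) ≈ 2.048, f(6.5) ≈ 2.140.
T_6 = (Δx/2)·[f(x_0) + 2f(x_1) + ... + 2f(x_{5}) + f(x_6)].
Sum ≈ 8.139.

8.139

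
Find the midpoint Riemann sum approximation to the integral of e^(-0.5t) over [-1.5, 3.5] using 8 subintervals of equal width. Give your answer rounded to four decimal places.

Δt = (3.5 − (-1.5))/8 = 0.625.
Midpoints: -1.1875, -0.5625, 0.0625, 0.6875, 1.3125, 1.9375, 2.5625, 3.1875.
f(-1.1875) ≈ 1.8108, f(-0.5625) ≈ 1.3248, f(0.0625) ≈ 0.9692, f(0.6875) ≈ 0.7091, f(1.3125) ≈ 0.5188, f(1.9375) ≈ 0.3796, f(2.5625) ≈ 0.2777, f(3.1875) ≈ 0.2032.
Sum = Δt · [f(-1.1875) + f(-0.5625) + f(0.0625) + ...].
Sum ≈ 3.8707.

3.8707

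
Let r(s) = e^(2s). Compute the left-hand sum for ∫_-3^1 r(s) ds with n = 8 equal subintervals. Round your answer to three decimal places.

2.149

Δs = (1 − (-3))/8 = 0.5.
Left endpoints: -3, -2.5, -2, -1.5, -1, -0.5, 0, 0.5.
r(-3) ≈ 0.002, r(-2.5) ≈ 0.007, r(-2) ≈ 0.018, r(-1.5) ≈ 0.050, r(-1) ≈ 0.135, r(-0.5) ≈ 0.368, r(0) ≈ 1.000, r(0.5) ≈ 2.718.
Sum = Δs · [r(-3) + r(-2.5) + r(-2) + ...].
Sum ≈ 2.149.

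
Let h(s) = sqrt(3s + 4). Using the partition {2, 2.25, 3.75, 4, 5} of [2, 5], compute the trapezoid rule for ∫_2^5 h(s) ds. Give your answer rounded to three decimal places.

Subinterval widths: 0.25, 1.5, 0.25, 1.
h(2) ≈ 3.162, h(2.25) ≈ 3.279, h(3.75) ≈ 3.905, h(4) ≈ 4.000, h(5) ≈ 4.359.
On each subinterval the trapezoid contributes (Δs_i/2)·[h(s_{i-1}) + h(s_i)].
Sum ≈ 11.361.

11.361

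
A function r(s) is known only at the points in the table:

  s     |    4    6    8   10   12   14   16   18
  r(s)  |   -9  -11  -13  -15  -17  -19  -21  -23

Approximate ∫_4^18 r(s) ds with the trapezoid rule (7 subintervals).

Δs = 2.
T_7 = (2/2)·[(-9) + 2·(-11) + 2·(-13) + 2·(-15) + 2·(-17) + 2·(-19) + 2·(-21) + (-23)] = -224.

-224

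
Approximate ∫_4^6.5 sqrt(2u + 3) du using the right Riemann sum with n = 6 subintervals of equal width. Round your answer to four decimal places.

Δu = (6.5 − 4)/6 = 5/12.
Right endpoints: 53/12, 29/6, 5.25, 17/3, 73/12, 6.5.
f(53/12) ≈ 3.4400, f(29/6) ≈ 3.5590, f(5.25) ≈ 3.6742, f(17/3) ≈ 3.7859, f(73/12) ≈ 3.8944, f(6.5) ≈ 4.0000.
Sum = Δu · [f(53/12) + f(29/6) + f(5.25) + ...].
Sum ≈ 9.3140.

9.3140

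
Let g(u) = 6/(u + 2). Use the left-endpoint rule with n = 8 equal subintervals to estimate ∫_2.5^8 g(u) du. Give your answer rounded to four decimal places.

5.0524

Δu = (8 − 2.5)/8 = 0.6875.
Left endpoints: 2.5, 3.1875, 3.875, 4.5625, 5.25, 5.9375, 6.625, 7.3125.
g(2.5) = 4/3, g(3.1875) = 96/83, g(3.875) = 48/47, g(4.5625) = 32/35, g(5.25) = 24/29, g(5.9375) = 96/127, g(6.625) = 16/23, g(7.3125) = 96/149.
Sum = Δu · [g(2.5) + g(3.1875) + g(3.875) + ...].
Sum ≈ 5.0524.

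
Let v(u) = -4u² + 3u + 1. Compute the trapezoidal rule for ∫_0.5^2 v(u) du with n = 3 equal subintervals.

-3.625

Δu = (2 − 0.5)/3 = 0.5.
v(0.5) = 1.5, v(1) = 0, v(1.5) = -3.5, v(2) = -9.
T_3 = (Δu/2)·[v(u_0) + 2v(u_1) + 2v(u_2) + v(u_3)].
Sum = -3.625.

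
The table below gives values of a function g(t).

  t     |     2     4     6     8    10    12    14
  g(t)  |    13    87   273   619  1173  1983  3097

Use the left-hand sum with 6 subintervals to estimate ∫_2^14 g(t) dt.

Δt = 2.
Sum = 2·[13 + 87 + 273 + 619 + 1173 + 1983] = 8296.

8296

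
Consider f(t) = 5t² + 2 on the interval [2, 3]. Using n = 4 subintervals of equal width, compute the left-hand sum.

30.59375

Δt = (3 − 2)/4 = 0.25.
Left endpoints: 2, 2.25, 2.5, 2.75.
f(2) = 22, f(2.25) = 27.3125, f(2.5) = 33.25, f(2.75) = 39.8125.
Sum = Δt · [f(2) + f(2.25) + f(2.5) + f(2.75)].
Sum = 30.59375.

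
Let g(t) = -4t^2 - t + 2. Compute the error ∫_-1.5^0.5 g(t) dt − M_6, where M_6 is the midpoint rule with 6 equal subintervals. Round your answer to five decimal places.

-0.07407

Exact integral: ∫_-1.5^0.5 g(t) dt ≈ 0.3333333.
M_6 ≈ 0.4074074.
Error ≈ 0.3333333 − 0.4074074 ≈ -0.07407.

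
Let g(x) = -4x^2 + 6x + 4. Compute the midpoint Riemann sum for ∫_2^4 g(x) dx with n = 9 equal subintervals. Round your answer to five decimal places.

-30.63374

Δx = (4 − 2)/9 = 2/9.
Midpoints: 19/9, 7/3, 23/9, 25/9, 3, 29/9, 31/9, 11/3, 35/9.
g(19/9) = -94/81, g(7/3) = -34/9, g(23/9) = -550/81, g(25/9) = -826/81, g(3) = -14, g(29/9) = -1474/81, g(31/9) = -1846/81, g(11/3) = -250/9, g(35/9) = -2686/81.
Sum = Δx · [g(19/9) + g(7/3) + g(23/9) + ...].
Sum ≈ -30.63374.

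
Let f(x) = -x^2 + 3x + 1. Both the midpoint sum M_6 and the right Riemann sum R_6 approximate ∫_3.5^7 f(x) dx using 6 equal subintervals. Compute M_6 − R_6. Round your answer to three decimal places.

M_6 ≈ -41.31742.
R_6 ≈ -49.27141.
M_6 − R_6 ≈ 7.954.

7.954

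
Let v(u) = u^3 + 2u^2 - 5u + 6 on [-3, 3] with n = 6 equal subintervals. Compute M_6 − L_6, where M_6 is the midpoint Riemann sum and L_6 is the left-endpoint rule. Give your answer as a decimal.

9

M_6 = 71.
L_6 = 62.
M_6 − L_6 = 9.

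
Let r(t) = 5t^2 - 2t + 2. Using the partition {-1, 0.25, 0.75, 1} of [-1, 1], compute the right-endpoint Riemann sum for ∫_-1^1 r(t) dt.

Subinterval widths: 1.25, 0.5, 0.25.
Right endpoints: 0.25, 0.75, 1.
r(0.25) = 1.8125, r(0.75) = 3.3125, r(1) = 5.
Sum = Σ Δt_i · r(t_i).
Sum = 5.171875.

5.171875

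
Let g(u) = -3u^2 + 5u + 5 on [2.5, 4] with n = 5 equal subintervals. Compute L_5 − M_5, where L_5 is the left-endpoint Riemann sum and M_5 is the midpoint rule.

L_5 = -13.305.
M_5 = -16.46625.
L_5 − M_5 = 3.16125.

3.16125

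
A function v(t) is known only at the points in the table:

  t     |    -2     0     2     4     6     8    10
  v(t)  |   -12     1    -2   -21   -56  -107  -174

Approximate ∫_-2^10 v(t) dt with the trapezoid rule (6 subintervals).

Δt = 2.
T_6 = (2/2)·[(-12) + 2·1 + 2·(-2) + 2·(-21) + 2·(-56) + 2·(-107) + (-174)] = -556.

-556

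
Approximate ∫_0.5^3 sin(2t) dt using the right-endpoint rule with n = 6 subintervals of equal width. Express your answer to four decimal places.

-0.4312

Δt = (3 − 0.5)/6 = 5/12.
Right endpoints: 11/12, 4/3, 1.75, 13/6, 31/12, 3.
f(11/12) ≈ 0.9657, f(4/3) ≈ 0.4573, f(1.75) ≈ -0.3508, f(13/6) ≈ -0.9290, f(31/12) ≈ -0.8986, f(3) ≈ -0.2794.
Sum = Δt · [f(11/12) + f(4/3) + f(1.75) + ...].
Sum ≈ -0.4312.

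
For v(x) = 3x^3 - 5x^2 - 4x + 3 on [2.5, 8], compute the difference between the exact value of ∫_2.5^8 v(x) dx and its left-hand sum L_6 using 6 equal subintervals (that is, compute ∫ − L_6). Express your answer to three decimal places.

Exact integral: ∫_2.5^8 v(x) dx ≈ 2116.41146.
L_6 ≈ 1608.86617.
Error ≈ 2116.41146 − 1608.86617 ≈ 507.545.

507.545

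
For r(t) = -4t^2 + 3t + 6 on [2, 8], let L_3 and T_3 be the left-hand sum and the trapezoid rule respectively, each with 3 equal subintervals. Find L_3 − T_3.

L_3 = -340.
T_3 = -562.
L_3 − T_3 = 222.

222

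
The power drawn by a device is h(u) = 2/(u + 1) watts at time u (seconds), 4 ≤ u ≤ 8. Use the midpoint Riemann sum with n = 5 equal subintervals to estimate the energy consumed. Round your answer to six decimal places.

Δu = (8 − 4)/5 = 0.8.
Midpoints: 4.4, 5.2, 6, 6.8, 7.6.
h(4.4) = 10/27, h(5.2) = 10/31, h(6) = 2/7, h(6.8) = 10/39, h(7.6) = 10/43.
Sum = Δu · [h(4.4) + h(5.2) + h(6) + h(6.8) + h(7.6)].
Sum ≈ 1.174107.

1.174107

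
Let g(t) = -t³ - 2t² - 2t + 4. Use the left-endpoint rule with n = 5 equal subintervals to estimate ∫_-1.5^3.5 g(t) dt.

Δt = (3.5 − (-1.5))/5 = 1.
Left endpoints: -1.5, -0.5, 0.5, 1.5, 2.5.
g(-1.5) = 5.875, g(-0.5) = 4.625, g(0.5) = 2.375, g(1.5) = -6.875, g(2.5) = -29.125.
Sum = Δt · [g(-1.5) + g(-0.5) + g(0.5) + g(1.5) + g(2.5)].
Sum = -23.125.

-23.125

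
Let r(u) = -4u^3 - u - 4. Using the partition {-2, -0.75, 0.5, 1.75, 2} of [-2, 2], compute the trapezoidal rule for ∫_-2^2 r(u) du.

-14.59375

Subinterval widths: 1.25, 1.25, 1.25, 0.25.
r(-2) = 30, r(-0.75) = -1.5625, r(0.5) = -5, r(1.75) = -27.1875, r(2) = -38.
On each subinterval the trapezoid contributes (Δu_i/2)·[r(u_{i-1}) + r(u_i)].
Sum = -14.59375.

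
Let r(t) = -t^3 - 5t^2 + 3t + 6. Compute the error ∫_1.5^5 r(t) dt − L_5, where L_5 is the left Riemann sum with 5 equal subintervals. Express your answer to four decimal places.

-74.4902

Exact integral: ∫_1.5^5 r(t) dt ≈ -302.567708.
L_5 = -228.0775.
Error ≈ -302.567708 − (-228.0775) ≈ -74.4902.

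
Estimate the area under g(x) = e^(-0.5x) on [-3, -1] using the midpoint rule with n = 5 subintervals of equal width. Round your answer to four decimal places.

Δx = (-1 − (-3))/5 = 0.4.
Midpoints: -2.8, -2.4, -2, -1.6, -1.2.
g(-2.8) ≈ 4.0552, g(-2.4) ≈ 3.3201, g(-2) ≈ 2.7183, g(-1.6) ≈ 2.2255, g(-1.2) ≈ 1.8221.
Sum = Δx · [g(-2.8) + g(-2.4) + g(-2) + g(-1.6) + g(-1.2)].
Sum ≈ 5.6565.

5.6565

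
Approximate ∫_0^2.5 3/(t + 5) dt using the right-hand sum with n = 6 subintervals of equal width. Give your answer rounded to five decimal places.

1.17569

Δt = (2.5 − 0)/6 = 5/12.
Right endpoints: 5/12, 5/6, 1.25, 5/3, 25/12, 2.5.
f(5/12) = 36/65, f(5/6) = 18/35, f(1.25) = 0.48, f(5/3) = 0.45, f(25/12) = 36/85, f(2.5) = 0.4.
Sum = Δt · [f(5/12) + f(5/6) + f(1.25) + ...].
Sum ≈ 1.17569.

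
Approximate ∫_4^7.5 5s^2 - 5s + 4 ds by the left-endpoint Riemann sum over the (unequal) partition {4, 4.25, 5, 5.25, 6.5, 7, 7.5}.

439.625

Subinterval widths: 0.25, 0.75, 0.25, 1.25, 0.5, 0.5.
Left endpoints: 4, 4.25, 5, 5.25, 6.5, 7.
f(4) = 64, f(4.25) = 73.0625, f(5) = 104, f(5.25) = 115.5625, f(6.5) = 182.75, f(7) = 214.
Sum = Σ Δs_i · f(s_i).
Sum = 439.625.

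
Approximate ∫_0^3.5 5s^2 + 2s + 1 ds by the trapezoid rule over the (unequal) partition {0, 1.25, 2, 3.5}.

92

Subinterval widths: 1.25, 0.75, 1.5.
f(0) = 1, f(1.25) = 11.3125, f(2) = 25, f(3.5) = 69.25.
On each subinterval the trapezoid contributes (Δs_i/2)·[f(s_{i-1}) + f(s_i)].
Sum = 92.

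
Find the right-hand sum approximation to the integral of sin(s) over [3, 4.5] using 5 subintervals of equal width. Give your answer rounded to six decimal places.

-0.941141

Δs = (4.5 − 3)/5 = 0.3.
Right endpoints: 3.3, 3.6, 3.9, 4.2, 4.5.
f(3.3) ≈ -0.157746, f(3.6) ≈ -0.442520, f(3.9) ≈ -0.687766, f(4.2) ≈ -0.871576, f(4.5) ≈ -0.977530.
Sum = Δs · [f(3.3) + f(3.6) + f(3.9) + f(4.2) + f(4.5)].
Sum ≈ -0.941141.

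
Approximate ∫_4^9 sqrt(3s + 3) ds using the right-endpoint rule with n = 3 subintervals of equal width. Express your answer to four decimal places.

24.9156

Δs = (9 − 4)/3 = 5/3.
Right endpoints: 17/3, 22/3, 9.
f(17/3) ≈ 4.4721, f(22/3) ≈ 5.0000, f(9) ≈ 5.4772.
Sum = Δs · [f(17/3) + f(22/3) + f(9)].
Sum ≈ 24.9156.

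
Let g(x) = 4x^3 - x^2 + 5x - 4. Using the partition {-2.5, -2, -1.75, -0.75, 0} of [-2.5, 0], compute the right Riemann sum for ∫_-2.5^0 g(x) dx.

-47.3125

Subinterval widths: 0.5, 0.25, 1, 0.75.
Right endpoints: -2, -1.75, -0.75, 0.
g(-2) = -50, g(-1.75) = -37.25, g(-0.75) = -10, g(0) = -4.
Sum = Σ Δx_i · g(x_i).
Sum = -47.3125.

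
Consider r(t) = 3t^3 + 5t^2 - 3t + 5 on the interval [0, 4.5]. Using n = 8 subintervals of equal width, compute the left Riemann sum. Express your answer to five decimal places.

355.97241

Δt = (4.5 − 0)/8 = 0.5625.
Left endpoints: 0, 0.5625, 1.125, 1.6875, 2.25, 2.8125, 3.375, 3.9375.
r(0) = 5, r(0.5625) = 22235/4096, r(1.125) = 6259/512, r(1.6875) = 117113/4096, r(2.25) = 57.734375, r(2.8125) = 421295/4096, r(3.375) = 85585/512, r(3.9375) = 1039757/4096.
Sum = Δt · [r(0) + r(0.5625) + r(1.125) + ...].
Sum ≈ 355.97241.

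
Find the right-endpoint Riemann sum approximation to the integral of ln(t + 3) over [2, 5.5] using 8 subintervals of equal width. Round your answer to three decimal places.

Δt = (5.5 − 2)/8 = 0.4375.
Right endpoints: 2.4375, 2.875, 3.3125, 3.75, 4.1875, 4.625, 5.0625, 5.5.
f(2.4375) ≈ 1.693, f(2.875) ≈ 1.771, f(3.3125) ≈ 1.843, f(3.75) ≈ 1.910, f(4.1875) ≈ 1.972, f(4.625) ≈ 2.031, f(5.0625) ≈ 2.087, f(5.5) ≈ 2.140.
Sum = Δt · [f(2.4375) + f(2.875) + f(3.3125) + ...].
Sum ≈ 6.758.

6.758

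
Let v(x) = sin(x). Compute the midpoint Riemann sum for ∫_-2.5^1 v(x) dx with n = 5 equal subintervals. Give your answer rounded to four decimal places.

Δx = (1 − (-2.5))/5 = 0.7.
Midpoints: -2.15, -1.45, -0.75, -0.05, 0.65.
v(-2.15) ≈ -0.8369, v(-1.45) ≈ -0.9927, v(-0.75) ≈ -0.6816, v(-0.05) ≈ -0.0500, v(0.65) ≈ 0.6052.
Sum = Δx · [v(-2.15) + v(-1.45) + v(-0.75) + v(-0.05) + v(0.65)].
Sum ≈ -1.3692.

-1.3692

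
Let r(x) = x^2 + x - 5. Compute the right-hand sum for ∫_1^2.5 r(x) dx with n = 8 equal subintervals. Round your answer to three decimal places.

Δx = (2.5 − 1)/8 = 0.1875.
Right endpoints: 1.1875, 1.375, 1.5625, 1.75, 1.9375, 2.125, 2.3125, 2.5.
r(1.1875) = -2.40234375, r(1.375) = -1.734375, r(1.5625) = -0.99609375, r(1.75) = -0.1875, r(1.9375) = 0.69140625, r(2.125) = 1.640625, r(2.3125) = 2.66015625, r(2.5) = 3.75.
Sum = Δx · [r(1.1875) + r(1.375) + r(1.5625) + ...].
Sum ≈ 0.642.

0.642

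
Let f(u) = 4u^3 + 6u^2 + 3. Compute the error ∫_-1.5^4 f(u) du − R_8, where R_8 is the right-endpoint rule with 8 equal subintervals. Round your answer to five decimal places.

Exact integral: ∫_-1.5^4 f(u) du = 402.1875.
R_8 ≈ 532.2861328.
Error ≈ 402.1875 − 532.2861328 ≈ -130.09863.

-130.09863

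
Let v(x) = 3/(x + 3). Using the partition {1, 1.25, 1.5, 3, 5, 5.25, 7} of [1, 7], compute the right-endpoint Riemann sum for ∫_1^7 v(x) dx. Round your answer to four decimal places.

2.4590

Subinterval widths: 0.25, 0.25, 1.5, 2, 0.25, 1.75.
Right endpoints: 1.25, 1.5, 3, 5, 5.25, 7.
v(1.25) = 12/17, v(1.5) = 2/3, v(3) = 0.5, v(5) = 0.375, v(5.25) = 4/11, v(7) = 0.3.
Sum = Σ Δx_i · v(x_i).
Sum ≈ 2.4590.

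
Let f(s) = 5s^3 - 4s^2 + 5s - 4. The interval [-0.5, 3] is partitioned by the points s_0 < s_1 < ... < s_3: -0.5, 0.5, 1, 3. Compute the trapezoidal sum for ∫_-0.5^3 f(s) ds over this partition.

Subinterval widths: 1, 0.5, 2.
f(-0.5) = -8.125, f(0.5) = -1.875, f(1) = 2, f(3) = 110.
On each subinterval the trapezoid contributes (Δs_i/2)·[f(s_{i-1}) + f(s_i)].
Sum = 107.03125.

107.03125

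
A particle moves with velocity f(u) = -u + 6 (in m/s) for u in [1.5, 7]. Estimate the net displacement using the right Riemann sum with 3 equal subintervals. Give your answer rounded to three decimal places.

Δu = (7 − 1.5)/3 = 11/6.
Right endpoints: 10/3, 31/6, 7.
f(10/3) = 8/3, f(31/6) = 5/6, f(7) = -1.
Sum = Δu · [f(10/3) + f(31/6) + f(7)].
Sum ≈ 4.583.

4.583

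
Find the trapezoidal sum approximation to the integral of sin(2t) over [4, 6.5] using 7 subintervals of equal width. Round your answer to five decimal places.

Δt = (6.5 − 4)/7 = 5/14.
f(4) ≈ 0.98936, f(61/14) ≈ 0.65221, f(33/7) ≈ -0.00379, f(71/14) ≈ -0.65794, f(38/7) ≈ -0.99043, f(81/14) ≈ -0.83873, f(43/7) ≈ -0.27699, f(6.5) ≈ 0.42017.
T_7 = (Δt/2)·[f(t_0) + 2f(t_1) + ... + 2f(t_{6}) + f(t_7)].
Sum ≈ -0.50390.

-0.50390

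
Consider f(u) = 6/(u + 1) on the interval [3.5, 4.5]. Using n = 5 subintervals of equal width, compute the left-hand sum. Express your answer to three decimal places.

1.229

Δu = (4.5 − 3.5)/5 = 0.2.
Left endpoints: 3.5, 3.7, 3.9, 4.1, 4.3.
f(3.5) = 4/3, f(3.7) = 60/47, f(3.9) = 60/49, f(4.1) = 20/17, f(4.3) = 60/53.
Sum = Δu · [f(3.5) + f(3.7) + f(3.9) + f(4.1) + f(4.3)].
Sum ≈ 1.229.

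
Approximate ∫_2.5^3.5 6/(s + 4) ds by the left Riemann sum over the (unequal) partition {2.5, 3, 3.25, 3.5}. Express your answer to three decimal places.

0.883

Subinterval widths: 0.5, 0.25, 0.25.
Left endpoints: 2.5, 3, 3.25.
f(2.5) = 12/13, f(3) = 6/7, f(3.25) = 24/29.
Sum = Σ Δs_i · f(s_i).
Sum ≈ 0.883.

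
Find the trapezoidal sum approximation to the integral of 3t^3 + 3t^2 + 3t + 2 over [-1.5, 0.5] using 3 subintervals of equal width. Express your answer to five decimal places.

Δt = (0.5 − (-1.5))/3 = 2/3.
f(-1.5) = -5.875, f(-5/6) = -11/72, f(-1/6) = 113/72, f(0.5) = 4.625.
T_3 = (Δt/2)·[f(t_0) + 2f(t_1) + 2f(t_2) + f(t_3)].
Sum ≈ 0.52778.

0.52778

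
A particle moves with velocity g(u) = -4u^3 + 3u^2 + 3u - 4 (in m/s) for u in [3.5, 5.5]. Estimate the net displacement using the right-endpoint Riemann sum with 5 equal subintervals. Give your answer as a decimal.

Δu = (5.5 − 3.5)/5 = 0.4.
Right endpoints: 3.9, 4.3, 4.7, 5.1, 5.5.
g(3.9) = -183.946, g(4.3) = -253.658, g(4.7) = -338.922, g(5.1) = -441.274, g(5.5) = -562.25.
Sum = Δu · [g(3.9) + g(4.3) + g(4.7) + g(5.1) + g(5.5)].
Sum = -712.02.

-712.02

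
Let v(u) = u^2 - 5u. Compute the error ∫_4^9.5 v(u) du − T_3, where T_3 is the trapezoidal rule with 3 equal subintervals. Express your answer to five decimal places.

-3.08102

Exact integral: ∫_4^9.5 v(u) du ≈ 78.8333333.
T_3 ≈ 81.9143519.
Error ≈ 78.8333333 − 81.9143519 ≈ -3.08102.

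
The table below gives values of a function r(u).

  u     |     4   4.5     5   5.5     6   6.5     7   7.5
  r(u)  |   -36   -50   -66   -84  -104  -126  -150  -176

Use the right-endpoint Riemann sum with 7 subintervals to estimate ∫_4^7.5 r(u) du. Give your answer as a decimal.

Δu = 0.5.
Sum = 0.5·[(-50) + (-66) + (-84) + (-104) + (-126) + (-150) + (-176)] = -378.

-378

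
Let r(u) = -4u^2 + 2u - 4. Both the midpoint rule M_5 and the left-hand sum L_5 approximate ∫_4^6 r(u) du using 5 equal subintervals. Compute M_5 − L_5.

-14.88

M_5 = -190.56.
L_5 = -175.68.
M_5 − L_5 = -14.88.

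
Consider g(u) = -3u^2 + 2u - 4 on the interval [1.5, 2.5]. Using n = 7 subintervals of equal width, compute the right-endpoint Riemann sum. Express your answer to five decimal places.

Δu = (2.5 − 1.5)/7 = 1/7.
Right endpoints: 23/14, 25/14, 27/14, 29/14, 31/14, 33/14, 2.5.
g(23/14) = -1727/196, g(25/14) = -1959/196, g(27/14) = -2215/196, g(29/14) = -2495/196, g(31/14) = -2799/196, g(33/14) = -3127/196, g(2.5) = -17.75.
Sum = Δu · [g(23/14) + g(25/14) + g(27/14) + ...].
Sum ≈ -12.97449.

-12.97449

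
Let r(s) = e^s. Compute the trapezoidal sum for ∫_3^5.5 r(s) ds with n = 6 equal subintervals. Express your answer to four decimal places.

Δs = (5.5 − 3)/6 = 5/12.
r(3) ≈ 20.0855, r(41/12) ≈ 30.4677, r(23/6) ≈ 46.2163, r(4.25) ≈ 70.1054, r(14/3) ≈ 106.3427, r(61/12) ≈ 161.3109, r(5.5) ≈ 244.6919.
T_6 = (Δs/2)·[r(s_0) + 2r(s_1) + ... + 2r(s_{5}) + r(s_6)].
Sum ≈ 227.8465.

227.8465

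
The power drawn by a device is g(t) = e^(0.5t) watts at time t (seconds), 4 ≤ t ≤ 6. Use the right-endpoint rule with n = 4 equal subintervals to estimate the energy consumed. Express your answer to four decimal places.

Δt = (6 − 4)/4 = 0.5.
Right endpoints: 4.5, 5, 5.5, 6.
g(4.5) ≈ 9.4877, g(5) ≈ 12.1825, g(5.5) ≈ 15.6426, g(6) ≈ 20.0855.
Sum = Δt · [g(4.5) + g(5) + g(5.5) + g(6)].
Sum ≈ 28.6992.

28.6992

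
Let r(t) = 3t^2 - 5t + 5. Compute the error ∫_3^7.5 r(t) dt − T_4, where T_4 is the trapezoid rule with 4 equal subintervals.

-2.84765625

Exact integral: ∫_3^7.5 r(t) dt = 299.25.
T_4 = 302.09765625.
Error = 299.25 − 302.09765625 = -2.84765625.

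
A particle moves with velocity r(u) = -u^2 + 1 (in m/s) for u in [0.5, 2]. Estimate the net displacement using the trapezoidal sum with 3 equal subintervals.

-1.1875

Δu = (2 − 0.5)/3 = 0.5.
r(0.5) = 0.75, r(1) = 0, r(1.5) = -1.25, r(2) = -3.
T_3 = (Δu/2)·[r(u_0) + 2r(u_1) + 2r(u_2) + r(u_3)].
Sum = -1.1875.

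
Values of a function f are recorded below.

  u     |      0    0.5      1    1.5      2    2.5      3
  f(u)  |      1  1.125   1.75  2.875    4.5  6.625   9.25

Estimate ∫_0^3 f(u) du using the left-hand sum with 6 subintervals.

Δu = 0.5.
Sum = 0.5·[1 + 1.125 + 1.75 + 2.875 + 4.5 + 6.625] = 8.9375.

8.9375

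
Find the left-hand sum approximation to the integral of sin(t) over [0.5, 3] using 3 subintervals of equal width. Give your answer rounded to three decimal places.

Δt = (3 − 0.5)/3 = 5/6.
Left endpoints: 0.5, 4/3, 13/6.
f(0.5) ≈ 0.479, f(4/3) ≈ 0.972, f(13/6) ≈ 0.828.
Sum = Δt · [f(0.5) + f(4/3) + f(13/6)].
Sum ≈ 1.899.

1.899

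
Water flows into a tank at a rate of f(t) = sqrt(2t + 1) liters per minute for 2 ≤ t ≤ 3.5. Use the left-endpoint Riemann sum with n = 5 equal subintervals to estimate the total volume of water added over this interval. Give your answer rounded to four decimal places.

Δt = (3.5 − 2)/5 = 0.3.
Left endpoints: 2, 2.3, 2.6, 2.9, 3.2.
f(2) ≈ 2.2361, f(2.3) ≈ 2.3664, f(2.6) ≈ 2.4900, f(2.9) ≈ 2.6077, f(3.2) ≈ 2.7203.
Sum = Δt · [f(2) + f(2.3) + f(2.6) + f(2.9) + f(3.2)].
Sum ≈ 3.7261.

3.7261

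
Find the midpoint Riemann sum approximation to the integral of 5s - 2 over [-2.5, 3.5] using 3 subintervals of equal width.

Δs = (3.5 − (-2.5))/3 = 2.
Midpoints: -1.5, 0.5, 2.5.
f(-1.5) = -9.5, f(0.5) = 0.5, f(2.5) = 10.5.
Sum = Δs · [f(-1.5) + f(0.5) + f(2.5)].
Sum = 3.

3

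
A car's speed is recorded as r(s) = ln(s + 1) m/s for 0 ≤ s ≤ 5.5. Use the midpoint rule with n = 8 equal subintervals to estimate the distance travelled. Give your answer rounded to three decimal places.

6.683

Δs = (5.5 − 0)/8 = 0.6875.
Midpoints: 0.34375, 1.03125, 1.71875, 2.40625, 3.09375, 3.78125, 4.46875, 5.15625.
r(0.34375) ≈ 0.295, r(1.03125) ≈ 0.709, r(1.71875) ≈ 1.000, r(2.40625) ≈ 1.226, r(3.09375) ≈ 1.409, r(3.78125) ≈ 1.565, r(4.46875) ≈ 1.699, r(5.15625) ≈ 1.817.
Sum = Δs · [r(0.34375) + r(1.03125) + r(1.71875) + ...].
Sum ≈ 6.683.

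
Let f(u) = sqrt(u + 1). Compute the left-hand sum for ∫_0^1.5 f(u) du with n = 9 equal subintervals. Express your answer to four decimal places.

1.9197

Δu = (1.5 − 0)/9 = 1/6.
Left endpoints: 0, 1/6, 1/3, 0.5, 2/3, 5/6, 1, 7/6, 4/3.
f(0) ≈ 1.0000, f(1/6) ≈ 1.0801, f(1/3) ≈ 1.1547, f(0.5) ≈ 1.2247, f(2/3) ≈ 1.2910, f(5/6) ≈ 1.3540, f(1) ≈ 1.4142, f(7/6) ≈ 1.4720, f(4/3) ≈ 1.5275.
Sum = Δu · [f(0) + f(1/6) + f(1/3) + ...].
Sum ≈ 1.9197.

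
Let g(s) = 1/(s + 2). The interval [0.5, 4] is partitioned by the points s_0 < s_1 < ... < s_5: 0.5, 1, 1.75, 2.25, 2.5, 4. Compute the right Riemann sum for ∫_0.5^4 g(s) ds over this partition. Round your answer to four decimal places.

0.7899

Subinterval widths: 0.5, 0.75, 0.5, 0.25, 1.5.
Right endpoints: 1, 1.75, 2.25, 2.5, 4.
g(1) = 1/3, g(1.75) = 4/15, g(2.25) = 4/17, g(2.5) = 2/9, g(4) = 1/6.
Sum = Σ Δs_i · g(s_i).
Sum ≈ 0.7899.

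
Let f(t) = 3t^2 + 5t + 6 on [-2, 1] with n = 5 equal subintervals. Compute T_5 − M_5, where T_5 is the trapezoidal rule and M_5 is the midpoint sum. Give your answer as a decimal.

0.81

T_5 = 20.04.
M_5 = 19.23.
T_5 − M_5 = 0.81.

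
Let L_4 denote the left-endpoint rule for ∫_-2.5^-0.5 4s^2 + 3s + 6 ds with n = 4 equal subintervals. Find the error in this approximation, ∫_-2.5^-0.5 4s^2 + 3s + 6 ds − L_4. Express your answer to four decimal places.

Exact integral: ∫_-2.5^-0.5 f(s) ds ≈ 23.666667.
L_4 = 28.5.
Error ≈ 23.666667 − 28.5 ≈ -4.8333.

-4.8333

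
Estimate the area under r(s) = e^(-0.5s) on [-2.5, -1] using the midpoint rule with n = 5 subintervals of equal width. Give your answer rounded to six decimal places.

3.679793

Δs = (-1 − (-2.5))/5 = 0.3.
Midpoints: -2.35, -2.05, -1.75, -1.45, -1.15.
r(-2.35) ≈ 3.238143, r(-2.05) ≈ 2.787095, r(-1.75) ≈ 2.398875, r(-1.45) ≈ 2.064731, r(-1.15) ≈ 1.777131.
Sum = Δs · [r(-2.35) + r(-2.05) + r(-1.75) + r(-1.45) + r(-1.15)].
Sum ≈ 3.679793.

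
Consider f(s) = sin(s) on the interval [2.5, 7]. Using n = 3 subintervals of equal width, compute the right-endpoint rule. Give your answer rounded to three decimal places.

Δs = (7 − 2.5)/3 = 1.5.
Right endpoints: 4, 5.5, 7.
f(4) ≈ -0.757, f(5.5) ≈ -0.706, f(7) ≈ 0.657.
Sum = Δs · [f(4) + f(5.5) + f(7)].
Sum ≈ -1.208.

-1.208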